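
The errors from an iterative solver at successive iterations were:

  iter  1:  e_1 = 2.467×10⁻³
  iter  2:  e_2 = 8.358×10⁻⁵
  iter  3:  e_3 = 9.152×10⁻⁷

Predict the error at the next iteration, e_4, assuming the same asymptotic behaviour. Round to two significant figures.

2.2e-9

First estimate the order: p ≈ ln(e_3/e_2) / ln(e_2/e_1) = ln(9.152×10⁻⁷/8.358×10⁻⁵)/ln(8.358×10⁻⁵/2.467×10⁻³) = ln(0.01095)/ln(0.0338792) ≈ 1.3337.
Then e_4 ≈ e_3·(e_3/e_2)^p = 9.152×10⁻⁷·(0.01095)^1.3337 = 9.152×10⁻⁷·0.00242754 ≈ 2.222e-09.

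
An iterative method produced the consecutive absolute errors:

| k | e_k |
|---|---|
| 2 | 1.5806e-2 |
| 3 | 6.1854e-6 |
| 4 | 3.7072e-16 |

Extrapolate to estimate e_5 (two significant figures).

8.0e-47

First estimate the order: p ≈ ln(e_4/e_3) / ln(e_3/e_2) = ln(3.7072e-16/6.1854e-6)/ln(6.1854e-6/1.5806e-2) = ln(5.99347e-11)/ln(0.000391332) ≈ 3.0000.
Then e_5 ≈ e_4·(e_4/e_3)^p = 3.7072e-16·(5.99347e-11)^3.0000 = 3.7072e-16·2.15296e-31 ≈ 7.981e-47.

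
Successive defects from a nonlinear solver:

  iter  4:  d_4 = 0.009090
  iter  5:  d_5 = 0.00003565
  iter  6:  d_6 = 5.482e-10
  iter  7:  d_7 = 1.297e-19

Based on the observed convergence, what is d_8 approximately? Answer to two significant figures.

7.3e-39

First estimate the order: p ≈ ln(d_7/d_6) / ln(d_6/d_5) = ln(1.297e-19/5.482e-10)/ln(5.482e-10/0.00003565) = ln(2.36592e-10)/ln(1.53773e-05) ≈ 2.0000.
Then d_8 ≈ d_7·(d_7/d_6)^p = 1.297e-19·(2.36592e-10)^2.0000 = 1.297e-19·5.59758e-20 ≈ 7.26e-39.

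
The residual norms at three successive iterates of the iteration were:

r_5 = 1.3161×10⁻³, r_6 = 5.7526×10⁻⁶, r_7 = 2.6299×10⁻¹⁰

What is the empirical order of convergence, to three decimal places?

p ≈ ln(r_7/r_6) / ln(r_6/r_5)
  = ln(2.6299×10⁻¹⁰/5.7526×10⁻⁶) / ln(5.7526×10⁻⁶/1.3161×10⁻³)
  = ln(4.57167e-05) / ln(0.00437094)
  = -9.993047 / -5.432777 ≈ 1.839399

1.839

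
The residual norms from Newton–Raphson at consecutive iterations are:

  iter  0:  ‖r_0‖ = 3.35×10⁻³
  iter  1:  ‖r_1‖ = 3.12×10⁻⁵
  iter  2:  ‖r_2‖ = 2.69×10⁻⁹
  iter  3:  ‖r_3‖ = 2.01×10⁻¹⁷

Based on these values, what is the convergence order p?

2

Consecutive ratios: ‖r_3‖/‖r_2‖ = 2.01×10⁻¹⁷/2.69×10⁻⁹ = 7.47212e-09, ‖r_2‖/‖r_1‖ = 2.69×10⁻⁹/3.12×10⁻⁵ = 8.62179e-05.
p ≈ ln(7.47212e-09)/ln(8.62179e-05) = -18.7121/-9.3586 ≈ 2.00.
So the convergence is quadratic (order 2).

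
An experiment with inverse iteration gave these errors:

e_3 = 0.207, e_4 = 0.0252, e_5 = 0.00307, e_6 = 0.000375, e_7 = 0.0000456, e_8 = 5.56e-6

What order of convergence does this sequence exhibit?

Consecutive ratios: e_8/e_7 = 5.56e-6/0.0000456 = 0.12193, e_7/e_6 = 0.0000456/0.000375 = 0.1216.
p ≈ ln(0.12193)/ln(0.1216) = -2.1043/-2.1070 ≈ 1.00.
So the convergence is linear (order 1).

1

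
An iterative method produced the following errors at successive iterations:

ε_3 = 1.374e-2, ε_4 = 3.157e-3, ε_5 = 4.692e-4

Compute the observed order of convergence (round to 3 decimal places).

1.296

p ≈ ln(ε_5/ε_4) / ln(ε_4/ε_3)
  = ln(4.692e-4/3.157e-3) / ln(3.157e-3/1.374e-2)
  = ln(0.148622) / ln(0.229767)
  = -1.906349 / -1.470690 ≈ 1.296228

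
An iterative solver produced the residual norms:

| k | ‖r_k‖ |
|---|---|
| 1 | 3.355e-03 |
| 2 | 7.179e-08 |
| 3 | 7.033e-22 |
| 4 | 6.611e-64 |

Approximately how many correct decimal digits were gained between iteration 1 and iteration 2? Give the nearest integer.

Digits gained ≈ log₁₀(‖r_1‖/‖r_2‖) = log₁₀(3.355e-03/7.179e-08) = log₁₀(46733.5) ≈ 4.670.

5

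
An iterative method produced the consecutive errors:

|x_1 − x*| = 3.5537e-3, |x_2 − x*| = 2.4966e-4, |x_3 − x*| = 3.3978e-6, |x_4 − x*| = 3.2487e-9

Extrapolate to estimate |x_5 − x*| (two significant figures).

4.2e-14

First estimate the order: p ≈ ln(|x_4 − x*|/|x_3 − x*|) / ln(|x_3 − x*|/|x_2 − x*|) = ln(3.2487e-9/3.3978e-6)/ln(3.3978e-6/2.4966e-4) = ln(0.000956119)/ln(0.0136097) ≈ 1.6180.
Then |x_5 − x*| ≈ |x_4 − x*|·(|x_4 − x*|/|x_3 − x*|)^p = 3.2487e-9·(0.000956119)^1.6180 = 3.2487e-9·1.30157e-05 ≈ 4.228e-14.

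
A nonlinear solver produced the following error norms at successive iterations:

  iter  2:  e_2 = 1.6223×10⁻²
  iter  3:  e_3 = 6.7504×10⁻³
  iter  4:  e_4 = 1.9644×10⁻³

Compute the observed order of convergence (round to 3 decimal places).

1.408

p ≈ ln(e_4/e_3) / ln(e_3/e_2)
  = ln(1.9644×10⁻³/6.7504×10⁻³) / ln(6.7504×10⁻³/1.6223×10⁻²)
  = ln(0.291005) / ln(0.416101)
  = -1.234415 / -0.876827 ≈ 1.407820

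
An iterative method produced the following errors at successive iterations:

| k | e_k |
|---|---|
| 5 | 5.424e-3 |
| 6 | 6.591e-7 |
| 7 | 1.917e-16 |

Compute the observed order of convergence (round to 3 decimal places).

2.436

p ≈ ln(e_7/e_6) / ln(e_6/e_5)
  = ln(1.917e-16/6.591e-7) / ln(6.591e-7/5.424e-3)
  = ln(2.90851e-10) / ln(0.000121515)
  = -21.958210 / -9.015473 ≈ 2.435614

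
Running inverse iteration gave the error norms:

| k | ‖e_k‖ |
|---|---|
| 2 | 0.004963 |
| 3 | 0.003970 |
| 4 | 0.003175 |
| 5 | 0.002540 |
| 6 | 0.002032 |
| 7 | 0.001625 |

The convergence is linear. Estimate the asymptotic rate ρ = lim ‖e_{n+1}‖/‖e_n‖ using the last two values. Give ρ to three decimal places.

0.800

ρ ≈ ‖e_7‖/‖e_6‖ = 0.001625/0.002032 = 0.79970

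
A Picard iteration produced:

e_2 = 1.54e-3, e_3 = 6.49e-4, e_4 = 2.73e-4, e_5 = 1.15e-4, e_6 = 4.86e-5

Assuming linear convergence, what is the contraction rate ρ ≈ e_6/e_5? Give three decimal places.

0.423

ρ ≈ e_6/e_5 = 4.86e-5/1.15e-4 = 0.42261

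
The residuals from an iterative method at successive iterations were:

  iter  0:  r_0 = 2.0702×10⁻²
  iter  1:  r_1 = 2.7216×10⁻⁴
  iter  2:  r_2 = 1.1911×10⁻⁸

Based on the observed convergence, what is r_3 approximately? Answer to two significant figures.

9.5e-19

First estimate the order: p ≈ ln(r_2/r_1) / ln(r_1/r_0) = ln(1.1911×10⁻⁸/2.7216×10⁻⁴)/ln(2.7216×10⁻⁴/2.0702×10⁻²) = ln(4.37647e-05)/ln(0.0131466) ≈ 2.3171.
Then r_3 ≈ r_2·(r_2/r_1)^p = 1.1911×10⁻⁸·(4.37647e-05)^2.3171 = 1.1911×10⁻⁸·7.94417e-11 ≈ 9.462e-19.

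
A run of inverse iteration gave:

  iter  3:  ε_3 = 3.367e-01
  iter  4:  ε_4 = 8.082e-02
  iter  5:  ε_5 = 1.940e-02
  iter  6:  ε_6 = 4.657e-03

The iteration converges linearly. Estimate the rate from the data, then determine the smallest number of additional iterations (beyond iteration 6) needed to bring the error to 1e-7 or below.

8

Rate ρ ≈ ε_6/ε_5 = 4.657e-03/1.940e-02 = 0.2401.
After j more steps, ε_{6+j} ≈ 4.657e-03·ρ^j; need ρ^j ≤ 1e-7/4.657e-03 = 2.14731e-05.
j ≥ ln(2.14731e-05)/ln(0.2401) = -10.7487/-1.42670 = 7.534.
So 8 more iterations are needed.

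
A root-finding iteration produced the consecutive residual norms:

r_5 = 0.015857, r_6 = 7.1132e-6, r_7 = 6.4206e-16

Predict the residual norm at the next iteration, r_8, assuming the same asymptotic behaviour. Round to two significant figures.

First estimate the order: p ≈ ln(r_7/r_6) / ln(r_6/r_5) = ln(6.4206e-16/7.1132e-6)/ln(7.1132e-6/0.015857) = ln(9.02632e-11)/ln(0.000448584) ≈ 3.0000.
Then r_8 ≈ r_7·(r_7/r_6)^p = 6.4206e-16·(9.02632e-11)^3.0000 = 6.4206e-16·7.35414e-31 ≈ 4.722e-46.

4.7e-46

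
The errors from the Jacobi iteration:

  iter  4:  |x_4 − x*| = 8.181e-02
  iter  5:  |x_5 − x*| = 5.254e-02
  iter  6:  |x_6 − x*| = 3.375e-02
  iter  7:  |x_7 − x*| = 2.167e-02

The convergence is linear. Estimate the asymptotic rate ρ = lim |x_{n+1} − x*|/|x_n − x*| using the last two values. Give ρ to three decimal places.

0.642

ρ ≈ |x_7 − x*|/|x_6 − x*| = 2.167e-02/3.375e-02 = 0.64207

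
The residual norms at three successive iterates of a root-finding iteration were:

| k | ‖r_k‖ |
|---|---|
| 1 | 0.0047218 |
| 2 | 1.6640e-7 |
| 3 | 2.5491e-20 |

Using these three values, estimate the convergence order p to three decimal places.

p ≈ ln(‖r_3‖/‖r_2‖) / ln(‖r_2‖/‖r_1‖)
  = ln(2.5491e-20/1.6640e-7) / ln(1.6640e-7/0.0047218)
  = ln(1.53191e-13) / ln(3.52408e-05)
  = -29.507091 / -10.253306 ≈ 2.877812

2.878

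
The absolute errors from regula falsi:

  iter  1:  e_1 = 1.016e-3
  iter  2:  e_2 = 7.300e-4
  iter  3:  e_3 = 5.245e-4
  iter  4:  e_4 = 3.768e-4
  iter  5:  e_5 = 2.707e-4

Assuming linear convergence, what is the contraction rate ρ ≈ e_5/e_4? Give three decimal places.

ρ ≈ e_5/e_4 = 2.707e-4/3.768e-4 = 0.71842

0.718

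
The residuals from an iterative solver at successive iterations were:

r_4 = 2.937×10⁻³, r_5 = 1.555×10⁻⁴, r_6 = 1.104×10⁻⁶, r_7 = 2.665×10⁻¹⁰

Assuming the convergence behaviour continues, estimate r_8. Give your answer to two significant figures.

2.2e-16

First estimate the order: p ≈ ln(r_7/r_6) / ln(r_6/r_5) = ln(2.665×10⁻¹⁰/1.104×10⁻⁶)/ln(1.104×10⁻⁶/1.555×10⁻⁴) = ln(0.000241395)/ln(0.00709968) ≈ 1.6834.
Then r_8 ≈ r_7·(r_7/r_6)^p = 2.665×10⁻¹⁰·(0.000241395)^1.6834 = 2.665×10⁻¹⁰·8.14113e-07 ≈ 2.17e-16.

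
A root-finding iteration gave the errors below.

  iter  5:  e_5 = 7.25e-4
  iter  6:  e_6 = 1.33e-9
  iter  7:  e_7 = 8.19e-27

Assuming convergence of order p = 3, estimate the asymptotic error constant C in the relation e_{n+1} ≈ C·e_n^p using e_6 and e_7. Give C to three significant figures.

3.48

C ≈ e_7 / e_6^3
  = 8.19e-27 / (1.33e-9)^3
  = 8.19e-27 / 2.35264e-27 ≈ 3.4812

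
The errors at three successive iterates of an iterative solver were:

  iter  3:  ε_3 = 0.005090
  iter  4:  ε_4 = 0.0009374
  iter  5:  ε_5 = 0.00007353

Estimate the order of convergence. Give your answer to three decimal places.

p ≈ ln(ε_5/ε_4) / ln(ε_4/ε_3)
  = ln(0.00007353/0.0009374) / ln(0.0009374/0.005090)
  = ln(0.0784404) / ln(0.184165)
  = -2.545416 / -1.691923 ≈ 1.504451

1.504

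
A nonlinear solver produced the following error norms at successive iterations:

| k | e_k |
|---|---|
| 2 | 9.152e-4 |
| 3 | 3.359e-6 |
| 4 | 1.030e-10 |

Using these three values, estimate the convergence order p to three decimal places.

1.853

p ≈ ln(e_4/e_3) / ln(e_3/e_2)
  = ln(1.030e-10/3.359e-6) / ln(3.359e-6/9.152e-4)
  = ln(3.06639e-05) / ln(0.00367024)
  = -10.392424 / -5.607498 ≈ 1.853309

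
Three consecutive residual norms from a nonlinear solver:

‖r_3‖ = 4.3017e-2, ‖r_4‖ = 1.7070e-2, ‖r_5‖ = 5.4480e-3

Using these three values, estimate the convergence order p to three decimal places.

p ≈ ln(‖r_5‖/‖r_4‖) / ln(‖r_4‖/‖r_3‖)
  = ln(5.4480e-3/1.7070e-2) / ln(1.7070e-2/4.3017e-2)
  = ln(0.319156) / ln(0.39682)
  = -1.142075 / -0.924273 ≈ 1.235647

1.236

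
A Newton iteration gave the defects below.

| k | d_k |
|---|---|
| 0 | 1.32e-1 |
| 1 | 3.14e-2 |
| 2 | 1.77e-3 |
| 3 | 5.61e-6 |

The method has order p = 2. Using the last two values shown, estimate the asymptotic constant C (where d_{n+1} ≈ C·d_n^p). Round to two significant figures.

C ≈ d_3 / d_2^2
  = 5.61e-6 / (1.77e-3)^2
  = 5.61e-6 / 3.1329e-06 ≈ 1.7907

1.8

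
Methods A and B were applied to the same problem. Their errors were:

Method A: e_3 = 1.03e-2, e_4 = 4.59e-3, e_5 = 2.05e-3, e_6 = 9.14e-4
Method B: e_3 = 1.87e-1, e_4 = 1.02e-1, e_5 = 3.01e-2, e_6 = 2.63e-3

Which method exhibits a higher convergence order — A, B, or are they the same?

Method A: p ≈ ln(9.14e-4/2.05e-3)/ln(2.05e-3/4.59e-3) ≈ 1.00.
Method B: p ≈ ln(2.63e-3/3.01e-2)/ln(3.01e-2/1.02e-1) ≈ 2.00.
Method B has the higher order (≈2.0 vs ≈1.0).

B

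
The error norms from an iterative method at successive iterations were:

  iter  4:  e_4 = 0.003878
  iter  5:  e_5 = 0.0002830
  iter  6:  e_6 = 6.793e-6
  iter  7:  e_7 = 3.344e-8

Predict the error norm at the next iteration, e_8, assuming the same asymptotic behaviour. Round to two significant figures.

First estimate the order: p ≈ ln(e_7/e_6) / ln(e_6/e_5) = ln(3.344e-8/6.793e-6)/ln(6.793e-6/0.0002830) = ln(0.00492271)/ln(0.0240035) ≈ 1.4248.
Then e_8 ≈ e_7·(e_7/e_6)^p = 3.344e-8·(0.00492271)^1.4248 = 3.344e-8·0.000515054 ≈ 1.722e-11.

1.7e-11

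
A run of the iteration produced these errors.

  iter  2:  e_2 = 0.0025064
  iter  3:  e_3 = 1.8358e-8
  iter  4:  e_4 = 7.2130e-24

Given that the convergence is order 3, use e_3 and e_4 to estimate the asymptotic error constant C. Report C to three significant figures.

1.17

C ≈ e_4 / e_3^3
  = 7.2130e-24 / (1.8358e-8)^3
  = 7.2130e-24 / 6.18694e-24 ≈ 1.1658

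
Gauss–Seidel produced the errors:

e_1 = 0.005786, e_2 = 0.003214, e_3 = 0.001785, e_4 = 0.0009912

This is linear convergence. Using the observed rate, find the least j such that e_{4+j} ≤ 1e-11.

32

Rate ρ ≈ e_4/e_3 = 0.0009912/0.001785 = 0.5553.
After j more steps, e_{4+j} ≈ 0.0009912·ρ^j; need ρ^j ≤ 1e-11/0.0009912 = 1.00888e-08.
j ≥ ln(1.00888e-08)/ln(0.5553) = -18.4118/-0.58825 = 31.299.
So 32 more iterations are needed.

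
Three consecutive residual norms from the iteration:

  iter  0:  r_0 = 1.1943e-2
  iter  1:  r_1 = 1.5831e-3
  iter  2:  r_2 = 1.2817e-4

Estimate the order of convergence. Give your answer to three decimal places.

p ≈ ln(r_2/r_1) / ln(r_1/r_0)
  = ln(1.2817e-4/1.5831e-3) / ln(1.5831e-3/1.1943e-2)
  = ln(0.0809614) / ln(0.132555)
  = -2.513783 / -2.020758 ≈ 1.243980

1.244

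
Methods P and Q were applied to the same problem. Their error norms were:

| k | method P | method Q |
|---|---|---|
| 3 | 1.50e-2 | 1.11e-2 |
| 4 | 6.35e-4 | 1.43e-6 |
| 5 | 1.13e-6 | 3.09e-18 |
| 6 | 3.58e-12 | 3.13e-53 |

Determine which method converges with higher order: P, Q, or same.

Q

Method P: p ≈ ln(3.58e-12/1.13e-6)/ln(1.13e-6/6.35e-4) ≈ 2.00.
Method Q: p ≈ ln(3.13e-53/3.09e-18)/ln(3.09e-18/1.43e-6) ≈ 3.00.
Method Q has the higher order (≈3.0 vs ≈2.0).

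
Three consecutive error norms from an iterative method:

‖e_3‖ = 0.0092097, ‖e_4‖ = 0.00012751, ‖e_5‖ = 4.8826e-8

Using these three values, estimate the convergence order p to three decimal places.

1.838

p ≈ ln(‖e_5‖/‖e_4‖) / ln(‖e_4‖/‖e_3‖)
  = ln(4.8826e-8/0.00012751) / ln(0.00012751/0.0092097)
  = ln(0.000382919) / ln(0.0138452)
  = -7.867687 / -4.279817 ≈ 1.838323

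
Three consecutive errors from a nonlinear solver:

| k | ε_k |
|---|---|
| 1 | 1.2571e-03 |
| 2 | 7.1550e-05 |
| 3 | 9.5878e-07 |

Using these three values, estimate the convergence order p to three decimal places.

p ≈ ln(ε_3/ε_2) / ln(ε_2/ε_1)
  = ln(9.5878e-07/7.1550e-05) / ln(7.1550e-05/1.2571e-03)
  = ln(0.0134001) / ln(0.0569167)
  = -4.312493 / -2.866166 ≈ 1.504621

1.505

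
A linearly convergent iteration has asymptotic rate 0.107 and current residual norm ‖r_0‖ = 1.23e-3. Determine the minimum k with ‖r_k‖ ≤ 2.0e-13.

11

After k steps, ‖r_k‖ ≈ 1.23e-3·0.107^k.
Need 0.107^k ≤ 2.0e-13/1.23e-3 = 1.62602e-10.
k ≥ ln(1.62602e-10)/ln(0.107) = -22.5397/-2.23493 = 10.085.
Smallest integer k = 11.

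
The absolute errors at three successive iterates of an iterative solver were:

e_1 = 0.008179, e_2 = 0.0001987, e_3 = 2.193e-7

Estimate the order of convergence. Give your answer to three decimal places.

1.832

p ≈ ln(e_3/e_2) / ln(e_2/e_1)
  = ln(2.193e-7/0.0001987) / ln(0.0001987/0.008179)
  = ln(0.00110367) / ln(0.0242939)
  = -6.809114 / -3.717530 ≈ 1.831623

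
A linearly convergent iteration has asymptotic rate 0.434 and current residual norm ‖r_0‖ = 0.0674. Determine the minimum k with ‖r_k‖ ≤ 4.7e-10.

After k steps, ‖r_k‖ ≈ 0.0674·0.434^k.
Need 0.434^k ≤ 4.7e-10/0.0674 = 6.97329e-09.
k ≥ ln(6.97329e-09)/ln(0.434) = -18.7812/-0.83471 = 22.500.
Smallest integer k = 23.

23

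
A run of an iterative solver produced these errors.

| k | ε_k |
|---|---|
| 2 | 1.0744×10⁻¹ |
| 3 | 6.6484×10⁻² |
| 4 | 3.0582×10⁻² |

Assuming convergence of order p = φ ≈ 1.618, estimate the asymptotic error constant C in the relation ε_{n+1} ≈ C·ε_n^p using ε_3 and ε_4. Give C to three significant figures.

2.46

C ≈ ε_4 / ε_3^1.618
  = 3.0582×10⁻² / (6.6484×10⁻²)^1.618
  = 3.0582×10⁻² / 0.0124496 ≈ 2.4565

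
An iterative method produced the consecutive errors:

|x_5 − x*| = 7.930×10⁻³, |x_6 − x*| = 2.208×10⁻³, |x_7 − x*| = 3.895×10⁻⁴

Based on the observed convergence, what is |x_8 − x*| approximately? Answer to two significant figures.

3.7e-5

First estimate the order: p ≈ ln(|x_7 − x*|/|x_6 − x*|) / ln(|x_6 − x*|/|x_5 − x*|) = ln(3.895×10⁻⁴/2.208×10⁻³)/ln(2.208×10⁻³/7.930×10⁻³) = ln(0.176404)/ln(0.278436) ≈ 1.3570.
Then |x_8 − x*| ≈ |x_7 − x*|·(|x_7 − x*|/|x_6 − x*|)^p = 3.895×10⁻⁴·(0.176404)^1.3570 = 3.895×10⁻⁴·0.0949537 ≈ 3.698e-05.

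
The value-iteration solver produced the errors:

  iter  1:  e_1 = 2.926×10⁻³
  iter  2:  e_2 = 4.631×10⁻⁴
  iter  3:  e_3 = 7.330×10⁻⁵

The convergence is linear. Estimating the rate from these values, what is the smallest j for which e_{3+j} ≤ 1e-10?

Rate ρ ≈ e_3/e_2 = 7.330×10⁻⁵/4.631×10⁻⁴ = 0.1583.
After j more steps, e_{3+j} ≈ 7.330×10⁻⁵·ρ^j; need ρ^j ≤ 1e-10/7.330×10⁻⁵ = 1.36426e-06.
j ≥ ln(1.36426e-06)/ln(0.1583) = -13.5049/-1.84326 = 7.327.
So 8 more iterations are needed.

8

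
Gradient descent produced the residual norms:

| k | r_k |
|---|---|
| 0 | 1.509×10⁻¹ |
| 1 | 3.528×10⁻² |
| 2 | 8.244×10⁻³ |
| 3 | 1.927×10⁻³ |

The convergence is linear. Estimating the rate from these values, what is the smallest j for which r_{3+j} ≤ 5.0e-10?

11

Rate ρ ≈ r_3/r_2 = 1.927×10⁻³/8.244×10⁻³ = 0.2337.
After j more steps, r_{3+j} ≈ 1.927×10⁻³·ρ^j; need ρ^j ≤ 5.0e-10/1.927×10⁻³ = 2.59471e-07.
j ≥ ln(2.59471e-07)/ln(0.2337) = -15.1646/-1.45372 = 10.432.
So 11 more iterations are needed.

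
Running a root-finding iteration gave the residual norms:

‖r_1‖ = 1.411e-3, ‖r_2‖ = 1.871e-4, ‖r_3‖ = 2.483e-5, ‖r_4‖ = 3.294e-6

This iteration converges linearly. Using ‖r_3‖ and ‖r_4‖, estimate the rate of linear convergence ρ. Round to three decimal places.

0.133

ρ ≈ ‖r_4‖/‖r_3‖ = 3.294e-6/2.483e-5 = 0.13266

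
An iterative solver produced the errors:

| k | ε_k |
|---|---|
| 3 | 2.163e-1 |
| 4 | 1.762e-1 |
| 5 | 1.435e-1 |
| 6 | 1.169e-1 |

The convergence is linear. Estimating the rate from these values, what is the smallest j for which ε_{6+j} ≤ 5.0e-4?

27

Rate ρ ≈ ε_6/ε_5 = 1.169e-1/1.435e-1 = 0.8146.
After j more steps, ε_{6+j} ≈ 1.169e-1·ρ^j; need ρ^j ≤ 5.0e-4/1.169e-1 = 0.00427716.
j ≥ ln(0.00427716)/ln(0.8146) = -5.4545/-0.20506 = 26.600.
So 27 more iterations are needed.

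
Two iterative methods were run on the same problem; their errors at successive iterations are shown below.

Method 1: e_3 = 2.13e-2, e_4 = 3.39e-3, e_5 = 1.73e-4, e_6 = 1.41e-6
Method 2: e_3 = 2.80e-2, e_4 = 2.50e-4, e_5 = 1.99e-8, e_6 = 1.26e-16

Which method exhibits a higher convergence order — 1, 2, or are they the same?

2

Method 1: p ≈ ln(1.41e-6/1.73e-4)/ln(1.73e-4/3.39e-3) ≈ 1.62.
Method 2: p ≈ ln(1.26e-16/1.99e-8)/ln(1.99e-8/2.50e-4) ≈ 2.00.
Method 2 has the higher order (≈2.0 vs ≈1.6).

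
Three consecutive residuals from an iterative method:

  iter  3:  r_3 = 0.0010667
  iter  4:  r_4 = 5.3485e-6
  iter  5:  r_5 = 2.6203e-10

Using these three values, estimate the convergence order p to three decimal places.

p ≈ ln(r_5/r_4) / ln(r_4/r_3)
  = ln(2.6203e-10/5.3485e-6) / ln(5.3485e-6/0.0010667)
  = ln(4.89913e-05) / ln(0.00501406)
  = -9.923868 / -5.295509 ≈ 1.874016

1.874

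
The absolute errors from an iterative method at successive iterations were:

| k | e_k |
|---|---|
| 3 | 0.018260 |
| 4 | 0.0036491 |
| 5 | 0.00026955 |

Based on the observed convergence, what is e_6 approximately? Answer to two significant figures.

First estimate the order: p ≈ ln(e_5/e_4) / ln(e_4/e_3) = ln(0.00026955/0.0036491)/ln(0.0036491/0.018260) = ln(0.0738675)/ln(0.199841) ≈ 1.6181.
Then e_6 ≈ e_5·(e_5/e_4)^p = 0.00026955·(0.0738675)^1.6181 = 0.00026955·0.0147586 ≈ 3.978e-06.

4.0e-6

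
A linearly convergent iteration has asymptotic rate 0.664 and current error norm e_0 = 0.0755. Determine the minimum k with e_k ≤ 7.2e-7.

After k steps, e_k ≈ 0.0755·0.664^k.
Need 0.664^k ≤ 7.2e-7/0.0755 = 9.53642e-06.
k ≥ ln(9.53642e-06)/ln(0.664) = -11.5604/-0.40947 = 28.233.
Smallest integer k = 29.

29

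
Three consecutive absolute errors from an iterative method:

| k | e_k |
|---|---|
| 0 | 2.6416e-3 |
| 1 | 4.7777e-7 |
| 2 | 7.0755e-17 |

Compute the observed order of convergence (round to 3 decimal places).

2.626

p ≈ ln(e_2/e_1) / ln(e_1/e_0)
  = ln(7.0755e-17/4.7777e-7) / ln(4.7777e-7/2.6416e-3)
  = ln(1.48094e-10) / ln(0.000180864)
  = -22.633174 / -8.617765 ≈ 2.626339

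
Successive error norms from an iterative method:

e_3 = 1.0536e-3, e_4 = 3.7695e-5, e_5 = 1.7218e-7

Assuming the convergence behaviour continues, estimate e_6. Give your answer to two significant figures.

2.8e-11

First estimate the order: p ≈ ln(e_5/e_4) / ln(e_4/e_3) = ln(1.7218e-7/3.7695e-5)/ln(3.7695e-5/1.0536e-3) = ln(0.00456771)/ln(0.0357773) ≈ 1.6180.
Then e_6 ≈ e_5·(e_5/e_4)^p = 1.7218e-7·(0.00456771)^1.6180 = 1.7218e-7·0.000163453 ≈ 2.814e-11.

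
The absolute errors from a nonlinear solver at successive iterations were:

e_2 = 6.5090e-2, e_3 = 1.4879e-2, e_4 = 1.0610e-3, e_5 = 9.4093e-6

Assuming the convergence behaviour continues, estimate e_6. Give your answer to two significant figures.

2.0e-9

First estimate the order: p ≈ ln(e_5/e_4) / ln(e_4/e_3) = ln(9.4093e-6/1.0610e-3)/ln(1.0610e-3/1.4879e-2) = ln(0.00886833)/ln(0.0713086) ≈ 1.7894.
Then e_6 ≈ e_5·(e_5/e_4)^p = 9.4093e-6·(0.00886833)^1.7894 = 9.4093e-6·0.000212749 ≈ 2.002e-09.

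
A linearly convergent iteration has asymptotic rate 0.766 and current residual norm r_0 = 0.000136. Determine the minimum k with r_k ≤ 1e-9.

After k steps, r_k ≈ 0.000136·0.766^k.
Need 0.766^k ≤ 1e-9/0.000136 = 7.35294e-06.
k ≥ ln(7.35294e-06)/ln(0.766) = -11.8204/-0.26657 = 44.343.
Smallest integer k = 45.

45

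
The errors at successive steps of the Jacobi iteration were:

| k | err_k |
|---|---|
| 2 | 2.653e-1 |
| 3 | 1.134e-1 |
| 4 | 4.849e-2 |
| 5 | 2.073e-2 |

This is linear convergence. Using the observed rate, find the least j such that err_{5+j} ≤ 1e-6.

Rate ρ ≈ err_5/err_4 = 2.073e-2/4.849e-2 = 0.4275.
After j more steps, err_{5+j} ≈ 2.073e-2·ρ^j; need ρ^j ≤ 1e-6/2.073e-2 = 4.82393e-05.
j ≥ ln(4.82393e-05)/ln(0.4275) = -9.9393/-0.84980 = 11.696.
So 12 more iterations are needed.

12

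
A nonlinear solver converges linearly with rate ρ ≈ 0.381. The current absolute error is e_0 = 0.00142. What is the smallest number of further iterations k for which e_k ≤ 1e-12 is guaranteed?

After k steps, e_k ≈ 0.00142·0.381^k.
Need 0.381^k ≤ 1e-12/0.00142 = 7.04225e-10.
k ≥ ln(7.04225e-10)/ln(0.381) = -21.0739/-0.96496 = 21.839.
Smallest integer k = 22.

22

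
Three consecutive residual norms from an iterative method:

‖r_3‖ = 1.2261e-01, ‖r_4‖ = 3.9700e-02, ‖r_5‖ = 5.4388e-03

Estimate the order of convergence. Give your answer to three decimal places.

1.763

p ≈ ln(‖r_5‖/‖r_4‖) / ln(‖r_4‖/‖r_3‖)
  = ln(5.4388e-03/3.9700e-02) / ln(3.9700e-02/1.2261e-01)
  = ln(0.136997) / ln(0.323791)
  = -1.987796 / -1.127657 ≈ 1.762767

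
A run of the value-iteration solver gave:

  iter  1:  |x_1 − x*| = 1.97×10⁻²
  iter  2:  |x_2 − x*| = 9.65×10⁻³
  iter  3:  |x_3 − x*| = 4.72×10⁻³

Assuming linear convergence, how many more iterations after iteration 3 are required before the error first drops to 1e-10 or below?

Rate ρ ≈ |x_3 − x*|/|x_2 − x*| = 4.72×10⁻³/9.65×10⁻³ = 0.4891.
After j more steps, |x_{3+j} − x*| ≈ 4.72×10⁻³·ρ^j; need ρ^j ≤ 1e-10/4.72×10⁻³ = 2.11864e-08.
j ≥ ln(2.11864e-08)/ln(0.4891) = -17.6699/-0.71519 = 24.707.
So 25 more iterations are needed.

25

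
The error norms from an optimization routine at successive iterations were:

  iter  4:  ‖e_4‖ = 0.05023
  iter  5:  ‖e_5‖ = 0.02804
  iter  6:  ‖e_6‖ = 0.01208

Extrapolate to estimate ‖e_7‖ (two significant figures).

First estimate the order: p ≈ ln(‖e_6‖/‖e_5‖) / ln(‖e_5‖/‖e_4‖) = ln(0.01208/0.02804)/ln(0.02804/0.05023) = ln(0.430813)/ln(0.558232) ≈ 1.4444.
Then ‖e_7‖ ≈ ‖e_6‖·(‖e_6‖/‖e_5‖)^p = 0.01208·(0.430813)^1.4444 = 0.01208·0.296324 ≈ 0.00358.

3.6e-3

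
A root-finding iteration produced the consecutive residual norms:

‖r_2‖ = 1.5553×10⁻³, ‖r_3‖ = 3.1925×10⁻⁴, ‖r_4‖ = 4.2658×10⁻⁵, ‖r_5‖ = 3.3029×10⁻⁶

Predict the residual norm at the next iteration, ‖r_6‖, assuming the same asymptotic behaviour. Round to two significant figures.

1.3e-7

First estimate the order: p ≈ ln(‖r_5‖/‖r_4‖) / ln(‖r_4‖/‖r_3‖) = ln(3.3029×10⁻⁶/4.2658×10⁻⁵)/ln(4.2658×10⁻⁵/3.1925×10⁻⁴) = ln(0.0774274)/ln(0.133619) ≈ 1.2711.
Then ‖r_6‖ ≈ ‖r_5‖·(‖r_5‖/‖r_4‖)^p = 3.3029×10⁻⁶·(0.0774274)^1.2711 = 3.3029×10⁻⁶·0.0386967 ≈ 1.278e-07.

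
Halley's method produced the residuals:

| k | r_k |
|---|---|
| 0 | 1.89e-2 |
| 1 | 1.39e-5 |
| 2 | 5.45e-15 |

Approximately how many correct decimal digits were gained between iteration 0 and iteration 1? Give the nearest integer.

3

Digits gained ≈ log₁₀(r_0/r_1) = log₁₀(1.89e-2/1.39e-5) = log₁₀(1359.71) ≈ 3.133.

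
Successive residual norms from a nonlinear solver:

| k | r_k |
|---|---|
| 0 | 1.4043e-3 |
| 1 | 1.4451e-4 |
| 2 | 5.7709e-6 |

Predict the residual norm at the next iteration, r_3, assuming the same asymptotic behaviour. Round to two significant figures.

First estimate the order: p ≈ ln(r_2/r_1) / ln(r_1/r_0) = ln(5.7709e-6/1.4451e-4)/ln(1.4451e-4/1.4043e-3) = ln(0.0399343)/ln(0.102905) ≈ 1.4163.
Then r_3 ≈ r_2·(r_2/r_1)^p = 5.7709e-6·(0.0399343)^1.4163 = 5.7709e-6·0.0104493 ≈ 6.03e-08.

6.0e-8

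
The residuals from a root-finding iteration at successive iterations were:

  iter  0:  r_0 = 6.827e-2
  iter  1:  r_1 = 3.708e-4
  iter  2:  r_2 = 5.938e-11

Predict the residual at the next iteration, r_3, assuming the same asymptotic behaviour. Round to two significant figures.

First estimate the order: p ≈ ln(r_2/r_1) / ln(r_1/r_0) = ln(5.938e-11/3.708e-4)/ln(3.708e-4/6.827e-2) = ln(1.6014e-07)/ln(0.00543138) ≈ 3.0001.
Then r_3 ≈ r_2·(r_2/r_1)^p = 5.938e-11·(1.6014e-07)^3.0001 = 5.938e-11·4.10034e-21 ≈ 2.435e-31.

2.4e-31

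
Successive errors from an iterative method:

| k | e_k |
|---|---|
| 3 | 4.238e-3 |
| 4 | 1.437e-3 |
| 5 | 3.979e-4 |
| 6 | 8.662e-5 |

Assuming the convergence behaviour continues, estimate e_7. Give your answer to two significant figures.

First estimate the order: p ≈ ln(e_6/e_5) / ln(e_5/e_4) = ln(8.662e-5/3.979e-4)/ln(3.979e-4/1.437e-3) = ln(0.217693)/ln(0.276896) ≈ 1.1873.
Then e_7 ≈ e_6·(e_6/e_5)^p = 8.662e-5·(0.217693)^1.1873 = 8.662e-5·0.163615 ≈ 1.417e-05.

1.4e-5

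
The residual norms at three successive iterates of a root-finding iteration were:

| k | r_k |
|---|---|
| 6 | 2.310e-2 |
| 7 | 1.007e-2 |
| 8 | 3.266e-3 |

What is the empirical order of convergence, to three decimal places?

p ≈ ln(r_8/r_7) / ln(r_7/r_6)
  = ln(3.266e-3/1.007e-2) / ln(1.007e-2/2.310e-2)
  = ln(0.32433) / ln(0.435931)
  = -1.125994 / -0.830271 ≈ 1.356176

1.356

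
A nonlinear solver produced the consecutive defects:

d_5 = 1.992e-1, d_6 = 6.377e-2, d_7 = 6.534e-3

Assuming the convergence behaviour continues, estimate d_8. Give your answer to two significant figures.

First estimate the order: p ≈ ln(d_7/d_6) / ln(d_6/d_5) = ln(6.534e-3/6.377e-2)/ln(6.377e-2/1.992e-1) = ln(0.102462)/ln(0.320131) ≈ 2.0002.
Then d_8 ≈ d_7·(d_7/d_6)^p = 6.534e-3·(0.102462)^2.0002 = 6.534e-3·0.0104937 ≈ 6.857e-05.

6.9e-5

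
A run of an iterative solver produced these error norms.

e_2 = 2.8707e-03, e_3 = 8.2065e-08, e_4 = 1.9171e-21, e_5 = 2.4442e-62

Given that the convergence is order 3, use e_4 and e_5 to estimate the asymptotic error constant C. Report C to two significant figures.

3.5

C ≈ e_5 / e_4^3
  = 2.4442e-62 / (1.9171e-21)^3
  = 2.4442e-62 / 7.04586e-63 ≈ 3.469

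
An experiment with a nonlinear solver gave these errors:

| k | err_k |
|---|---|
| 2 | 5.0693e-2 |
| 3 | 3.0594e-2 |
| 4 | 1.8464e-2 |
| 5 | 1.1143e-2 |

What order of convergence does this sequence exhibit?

Consecutive ratios: err_5/err_4 = 1.1143e-2/1.8464e-2 = 0.603499, err_4/err_3 = 1.8464e-2/3.0594e-2 = 0.603517.
p ≈ ln(0.603499)/ln(0.603517) = -0.5050/-0.5050 ≈ 1.00.
So the convergence is linear (order 1).

1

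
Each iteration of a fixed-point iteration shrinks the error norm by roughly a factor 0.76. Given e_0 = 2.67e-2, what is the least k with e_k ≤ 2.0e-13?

After k steps, e_k ≈ 2.67e-2·0.76^k.
Need 0.76^k ≤ 2.0e-13/2.67e-2 = 7.49064e-12.
k ≥ ln(7.49064e-12)/ln(0.76) = -25.6174/-0.27444 = 93.344.
Smallest integer k = 94.

94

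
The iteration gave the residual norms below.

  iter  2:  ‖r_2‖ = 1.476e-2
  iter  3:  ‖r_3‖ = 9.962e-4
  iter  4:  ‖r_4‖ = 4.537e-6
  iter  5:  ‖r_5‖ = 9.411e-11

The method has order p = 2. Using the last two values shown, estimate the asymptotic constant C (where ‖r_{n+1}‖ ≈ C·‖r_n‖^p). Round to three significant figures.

C ≈ ‖r_5‖ / ‖r_4‖^2
  = 9.411e-11 / (4.537e-6)^2
  = 9.411e-11 / 2.05844e-11 ≈ 4.5719

4.57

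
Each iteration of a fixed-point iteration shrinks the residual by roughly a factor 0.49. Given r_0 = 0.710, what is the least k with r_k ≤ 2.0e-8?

After k steps, r_k ≈ 0.710·0.49^k.
Need 0.49^k ≤ 2.0e-8/0.710 = 2.8169e-08.
k ≥ ln(2.8169e-08)/ln(0.49) = -17.3850/-0.71335 = 24.371.
Smallest integer k = 25.

25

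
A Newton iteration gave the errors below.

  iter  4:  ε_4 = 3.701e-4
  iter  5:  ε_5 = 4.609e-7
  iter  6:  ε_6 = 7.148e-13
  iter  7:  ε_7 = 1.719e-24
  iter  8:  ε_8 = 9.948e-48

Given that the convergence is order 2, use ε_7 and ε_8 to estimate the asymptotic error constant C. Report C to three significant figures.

C ≈ ε_8 / ε_7^2
  = 9.948e-48 / (1.719e-24)^2
  = 9.948e-48 / 2.95496e-48 ≈ 3.3665

3.37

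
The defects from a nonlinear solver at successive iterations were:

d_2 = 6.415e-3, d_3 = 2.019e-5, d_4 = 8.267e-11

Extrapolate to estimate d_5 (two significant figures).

First estimate the order: p ≈ ln(d_4/d_3) / ln(d_3/d_2) = ln(8.267e-11/2.019e-5)/ln(2.019e-5/6.415e-3) = ln(4.0946e-06)/ln(0.00314731) ≈ 2.1533.
Then d_5 ≈ d_4·(d_4/d_3)^p = 8.267e-11·(4.0946e-06)^2.1533 = 8.267e-11·2.50308e-12 ≈ 2.069e-22.

2.1e-22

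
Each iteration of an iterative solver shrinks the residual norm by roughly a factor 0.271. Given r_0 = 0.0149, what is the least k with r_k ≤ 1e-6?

After k steps, r_k ≈ 0.0149·0.271^k.
Need 0.271^k ≤ 1e-6/0.0149 = 6.71141e-05.
k ≥ ln(6.71141e-05)/ln(0.271) = -9.6091/-1.30564 = 7.360.
Smallest integer k = 8.

8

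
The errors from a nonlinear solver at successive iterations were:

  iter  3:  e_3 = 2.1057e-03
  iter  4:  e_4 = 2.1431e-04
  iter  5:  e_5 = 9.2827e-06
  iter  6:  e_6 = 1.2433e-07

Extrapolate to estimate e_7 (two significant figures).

3.3e-10

First estimate the order: p ≈ ln(e_6/e_5) / ln(e_5/e_4) = ln(1.2433e-07/9.2827e-06)/ln(9.2827e-06/2.1431e-04) = ln(0.0133937)/ln(0.0433144) ≈ 1.3739.
Then e_7 ≈ e_6·(e_6/e_5)^p = 1.2433e-07·(0.0133937)^1.3739 = 1.2433e-07·0.00267023 ≈ 3.32e-10.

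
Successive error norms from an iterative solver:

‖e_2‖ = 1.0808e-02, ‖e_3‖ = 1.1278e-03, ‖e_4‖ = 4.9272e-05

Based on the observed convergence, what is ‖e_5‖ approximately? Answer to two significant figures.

First estimate the order: p ≈ ln(‖e_4‖/‖e_3‖) / ln(‖e_3‖/‖e_2‖) = ln(4.9272e-05/1.1278e-03)/ln(1.1278e-03/1.0808e-02) = ln(0.0436886)/ln(0.104349) ≈ 1.3852.
Then ‖e_5‖ ≈ ‖e_4‖·(‖e_4‖/‖e_3‖)^p = 4.9272e-05·(0.0436886)^1.3852 = 4.9272e-05·0.0130809 ≈ 6.445e-07.

6.4e-7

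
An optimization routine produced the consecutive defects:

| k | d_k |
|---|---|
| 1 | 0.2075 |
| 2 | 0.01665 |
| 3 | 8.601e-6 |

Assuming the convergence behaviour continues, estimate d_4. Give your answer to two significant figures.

1.2e-15

First estimate the order: p ≈ ln(d_3/d_2) / ln(d_2/d_1) = ln(8.601e-6/0.01665)/ln(0.01665/0.2075) = ln(0.000516577)/ln(0.080241) ≈ 3.0000.
Then d_4 ≈ d_3·(d_3/d_2)^p = 8.601e-6·(0.000516577)^3.0000 = 8.601e-6·1.3785e-10 ≈ 1.186e-15.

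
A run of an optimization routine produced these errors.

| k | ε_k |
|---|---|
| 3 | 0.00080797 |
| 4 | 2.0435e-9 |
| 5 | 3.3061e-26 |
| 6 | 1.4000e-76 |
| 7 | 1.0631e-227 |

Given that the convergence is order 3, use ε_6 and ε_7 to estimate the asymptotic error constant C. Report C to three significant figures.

C ≈ ε_7 / ε_6^3
  = 1.0631e-227 / (1.4000e-76)^3
  = 1.0631e-227 / 2.744e-228 ≈ 3.8743

3.87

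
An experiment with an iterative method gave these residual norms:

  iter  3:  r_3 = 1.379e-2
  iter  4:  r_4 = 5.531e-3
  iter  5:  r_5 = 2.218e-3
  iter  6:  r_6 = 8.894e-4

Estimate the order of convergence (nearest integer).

Consecutive ratios: r_6/r_5 = 8.894e-4/2.218e-3 = 0.400992, r_5/r_4 = 2.218e-3/5.531e-3 = 0.401012.
p ≈ ln(0.400992)/ln(0.401012) = -0.9138/-0.9138 ≈ 1.00.
So the convergence is linear (order 1).

1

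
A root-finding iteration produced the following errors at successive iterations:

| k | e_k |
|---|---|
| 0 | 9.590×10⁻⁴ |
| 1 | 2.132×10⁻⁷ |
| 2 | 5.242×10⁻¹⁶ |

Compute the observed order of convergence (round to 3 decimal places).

2.357

p ≈ ln(e_2/e_1) / ln(e_1/e_0)
  = ln(5.242×10⁻¹⁶/2.132×10⁻⁷) / ln(2.132×10⁻⁷/9.590×10⁻⁴)
  = ln(2.45872e-09) / ln(0.000222315)
  = -19.823625 / -8.411415 ≈ 2.356753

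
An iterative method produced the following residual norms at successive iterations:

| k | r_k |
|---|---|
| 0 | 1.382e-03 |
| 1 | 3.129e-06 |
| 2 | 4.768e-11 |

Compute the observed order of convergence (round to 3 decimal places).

p ≈ ln(r_2/r_1) / ln(r_1/r_0)
  = ln(4.768e-11/3.129e-06) / ln(3.129e-06/1.382e-03)
  = ln(1.52381e-05) / ln(0.00226411)
  = -11.091712 / -6.090574 ≈ 1.821128

1.821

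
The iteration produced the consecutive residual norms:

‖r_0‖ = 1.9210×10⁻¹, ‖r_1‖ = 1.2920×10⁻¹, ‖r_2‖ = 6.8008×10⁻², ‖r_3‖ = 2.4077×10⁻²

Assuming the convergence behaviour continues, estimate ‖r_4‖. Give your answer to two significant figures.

4.5e-3

First estimate the order: p ≈ ln(‖r_3‖/‖r_2‖) / ln(‖r_2‖/‖r_1‖) = ln(2.4077×10⁻²/6.8008×10⁻²)/ln(6.8008×10⁻²/1.2920×10⁻¹) = ln(0.354032)/ln(0.526378) ≈ 1.6181.
Then ‖r_4‖ ≈ ‖r_3‖·(‖r_3‖/‖r_2‖)^p = 2.4077×10⁻²·(0.354032)^1.6181 = 2.4077×10⁻²·0.18634 ≈ 0.004487.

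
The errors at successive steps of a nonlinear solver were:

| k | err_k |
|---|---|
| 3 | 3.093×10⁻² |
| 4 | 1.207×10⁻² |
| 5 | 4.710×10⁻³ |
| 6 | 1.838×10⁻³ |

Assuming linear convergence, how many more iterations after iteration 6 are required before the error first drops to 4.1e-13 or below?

Rate ρ ≈ err_6/err_5 = 1.838×10⁻³/4.710×10⁻³ = 0.3902.
After j more steps, err_{6+j} ≈ 1.838×10⁻³·ρ^j; need ρ^j ≤ 4.1e-13/1.838×10⁻³ = 2.23069e-10.
j ≥ ln(2.23069e-10)/ln(0.3902) = -22.2235/-0.94110 = 23.614.
So 24 more iterations are needed.

24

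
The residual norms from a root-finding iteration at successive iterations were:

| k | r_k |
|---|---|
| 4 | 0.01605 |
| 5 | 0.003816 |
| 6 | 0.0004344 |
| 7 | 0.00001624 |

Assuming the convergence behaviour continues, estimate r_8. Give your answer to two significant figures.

First estimate the order: p ≈ ln(r_7/r_6) / ln(r_6/r_5) = ln(0.00001624/0.0004344)/ln(0.0004344/0.003816) = ln(0.0373849)/ln(0.113836) ≈ 1.5124.
Then r_8 ≈ r_7·(r_7/r_6)^p = 0.00001624·(0.0373849)^1.5124 = 0.00001624·0.00693978 ≈ 1.127e-07.

1.1e-7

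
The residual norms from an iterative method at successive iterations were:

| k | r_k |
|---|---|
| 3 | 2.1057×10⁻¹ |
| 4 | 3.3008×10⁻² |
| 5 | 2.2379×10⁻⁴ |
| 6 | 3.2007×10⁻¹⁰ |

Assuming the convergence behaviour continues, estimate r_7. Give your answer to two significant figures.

5.7e-26

First estimate the order: p ≈ ln(r_6/r_5) / ln(r_5/r_4) = ln(3.2007×10⁻¹⁰/2.2379×10⁻⁴)/ln(2.2379×10⁻⁴/3.3008×10⁻²) = ln(1.43022e-06)/ln(0.00677987) ≈ 2.6949.
Then r_7 ≈ r_6·(r_6/r_5)^p = 3.2007×10⁻¹⁰·(1.43022e-06)^2.6949 = 3.2007×10⁻¹⁰·1.7758e-16 ≈ 5.684e-26.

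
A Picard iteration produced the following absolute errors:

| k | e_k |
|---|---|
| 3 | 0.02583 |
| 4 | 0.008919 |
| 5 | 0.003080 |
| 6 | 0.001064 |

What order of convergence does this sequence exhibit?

1

Consecutive ratios: e_6/e_5 = 0.001064/0.003080 = 0.345455, e_5/e_4 = 0.003080/0.008919 = 0.34533.
p ≈ ln(0.345455)/ln(0.34533) = -1.0629/-1.0633 ≈ 1.00.
So the convergence is linear (order 1).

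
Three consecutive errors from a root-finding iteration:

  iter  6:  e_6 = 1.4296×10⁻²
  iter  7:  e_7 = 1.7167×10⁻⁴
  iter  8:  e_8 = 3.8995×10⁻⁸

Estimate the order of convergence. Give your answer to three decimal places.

p ≈ ln(e_8/e_7) / ln(e_7/e_6)
  = ln(3.8995×10⁻⁸/1.7167×10⁻⁴) / ln(1.7167×10⁻⁴/1.4296×10⁻²)
  = ln(0.000227151) / ln(0.0120083)
  = -8.389896 / -4.422157 ≈ 1.897241

1.897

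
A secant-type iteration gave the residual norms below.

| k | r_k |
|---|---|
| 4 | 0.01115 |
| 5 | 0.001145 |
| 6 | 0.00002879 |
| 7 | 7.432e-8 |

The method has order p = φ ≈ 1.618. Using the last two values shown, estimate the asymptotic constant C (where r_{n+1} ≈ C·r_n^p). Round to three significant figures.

1.65

C ≈ r_7 / r_6^1.618
  = 7.432e-8 / (0.00002879)^1.618
  = 7.432e-8 / 4.49835e-08 ≈ 1.6522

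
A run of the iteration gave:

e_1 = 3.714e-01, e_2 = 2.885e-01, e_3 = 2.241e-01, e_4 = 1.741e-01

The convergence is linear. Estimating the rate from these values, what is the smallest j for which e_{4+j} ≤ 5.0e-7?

51

Rate ρ ≈ e_4/e_3 = 1.741e-01/2.241e-01 = 0.7769.
After j more steps, e_{4+j} ≈ 1.741e-01·ρ^j; need ρ^j ≤ 5.0e-7/1.741e-01 = 2.87191e-06.
j ≥ ln(2.87191e-06)/ln(0.7769) = -12.7605/-0.25244 = 50.549.
So 51 more iterations are needed.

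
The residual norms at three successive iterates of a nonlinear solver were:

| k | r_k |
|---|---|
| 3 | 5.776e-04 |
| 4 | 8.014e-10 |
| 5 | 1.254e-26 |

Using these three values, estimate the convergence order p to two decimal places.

p ≈ ln(r_5/r_4) / ln(r_4/r_3)
  = ln(1.254e-26/8.014e-10) / ln(8.014e-10/5.776e-04)
  = ln(1.56476e-17) / ln(1.38747e-06)
  = -38.69621 / -13.48803 ≈ 2.86893

2.87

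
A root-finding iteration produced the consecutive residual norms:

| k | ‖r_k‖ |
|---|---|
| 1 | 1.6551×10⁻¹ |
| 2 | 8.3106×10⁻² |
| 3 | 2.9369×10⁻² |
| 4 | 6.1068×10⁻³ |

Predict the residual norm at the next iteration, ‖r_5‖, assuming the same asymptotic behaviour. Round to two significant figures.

First estimate the order: p ≈ ln(‖r_4‖/‖r_3‖) / ln(‖r_3‖/‖r_2‖) = ln(6.1068×10⁻³/2.9369×10⁻²)/ln(2.9369×10⁻²/8.3106×10⁻²) = ln(0.207934)/ln(0.353392) ≈ 1.5099.
Then ‖r_5‖ ≈ ‖r_4‖·(‖r_4‖/‖r_3‖)^p = 6.1068×10⁻³·(0.207934)^1.5099 = 6.1068×10⁻³·0.0933546 ≈ 0.0005701.

5.7e-4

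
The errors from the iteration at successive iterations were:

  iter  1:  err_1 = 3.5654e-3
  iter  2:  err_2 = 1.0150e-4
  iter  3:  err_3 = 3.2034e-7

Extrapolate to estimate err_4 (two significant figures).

First estimate the order: p ≈ ln(err_3/err_2) / ln(err_2/err_1) = ln(3.2034e-7/1.0150e-4)/ln(1.0150e-4/3.5654e-3) = ln(0.00315606)/ln(0.0284681) ≈ 1.6180.
Then err_4 ≈ err_3·(err_3/err_2)^p = 3.2034e-7·(0.00315606)^1.6180 = 3.2034e-7·8.98705e-05 ≈ 2.879e-11.

2.9e-11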